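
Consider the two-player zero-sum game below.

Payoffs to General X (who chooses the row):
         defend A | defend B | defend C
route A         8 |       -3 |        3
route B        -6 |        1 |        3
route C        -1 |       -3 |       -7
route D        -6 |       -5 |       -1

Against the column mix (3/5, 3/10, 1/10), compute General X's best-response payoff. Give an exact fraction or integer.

21/5

route A: (8)·(3/5) + (-3)·(3/10) + (3)·(1/10) = 21/5.
route B: (-6)·(3/5) + (1)·(3/10) + (3)·(1/10) = -3.
route C: (-1)·(3/5) + (-3)·(3/10) + (-7)·(1/10) = -11/5.
route D: (-6)·(3/5) + (-5)·(3/10) + (-1)·(1/10) = -26/5.
The best pure response is route A with expected payoff 21/5.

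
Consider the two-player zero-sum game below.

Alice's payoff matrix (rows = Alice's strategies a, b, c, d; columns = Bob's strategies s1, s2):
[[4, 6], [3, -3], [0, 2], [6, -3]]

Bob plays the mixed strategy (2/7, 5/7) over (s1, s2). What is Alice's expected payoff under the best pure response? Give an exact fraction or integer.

38/7

a: (4)·(2/7) + (6)·(5/7) = 38/7.
b: (3)·(2/7) + (-3)·(5/7) = -9/7.
c: (0)·(2/7) + (2)·(5/7) = 10/7.
d: (6)·(2/7) + (-3)·(5/7) = -3/7.
The best pure response is a with expected payoff 38/7.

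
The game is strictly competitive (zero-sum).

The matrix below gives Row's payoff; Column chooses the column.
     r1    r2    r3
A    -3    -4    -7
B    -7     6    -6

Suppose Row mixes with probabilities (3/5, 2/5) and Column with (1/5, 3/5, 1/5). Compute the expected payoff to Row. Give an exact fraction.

Against (1/5, 3/5, 1/5), each row's expected payoff is A: -22/5; B: 1.
Taking the (3/5, 2/5)-weighted average: (3/5)·(-22/5) + (2/5)·(1) = -56/25.

-56/25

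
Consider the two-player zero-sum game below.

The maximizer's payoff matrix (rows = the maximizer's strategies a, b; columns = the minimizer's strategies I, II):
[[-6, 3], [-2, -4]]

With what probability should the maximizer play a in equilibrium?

Row minima are -6 and -4, so the maximizer's maximin is -4; column maxima are -2 and 3, so the minimizer's minimax is -2. These differ, so the equilibrium is in mixed strategies.
Let the maximizer play a with probability p. The minimizer is indifferent when −6p − 2(1−p) = 3p − 4(1−p), giving p = 2/11.

2/11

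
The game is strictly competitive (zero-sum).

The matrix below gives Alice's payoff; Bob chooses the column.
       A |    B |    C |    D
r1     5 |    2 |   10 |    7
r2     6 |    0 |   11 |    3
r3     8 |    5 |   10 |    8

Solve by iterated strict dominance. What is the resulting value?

Column A is strictly dominated by B for Bob (2<5, 0<6, 5<8); eliminate A.
Column D is strictly dominated by B for Bob (2<7, 0<3, 5<8); eliminate D.
Column C is strictly dominated by B for Bob (2<10, 0<11, 5<10); eliminate C.
Row r2 is strictly dominated by row r1 (2>0); eliminate r2.
Row r1 is strictly dominated by row r3 (5>2); eliminate r1.
Only (r3, B) remains, with payoff 5.

5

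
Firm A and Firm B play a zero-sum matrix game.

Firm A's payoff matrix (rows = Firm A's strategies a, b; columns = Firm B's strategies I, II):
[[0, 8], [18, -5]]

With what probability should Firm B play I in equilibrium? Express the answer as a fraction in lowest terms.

Row minima are 0 and -5, so Firm A's maximin is 0; column maxima are 18 and 8, so Firm B's minimax is 8. These differ, so the equilibrium is in mixed strategies.
Let Firm B play I with probability q. Firm A is indifferent when 8(1−q) = 18q − 5(1−q), giving q = 13/31.

13/31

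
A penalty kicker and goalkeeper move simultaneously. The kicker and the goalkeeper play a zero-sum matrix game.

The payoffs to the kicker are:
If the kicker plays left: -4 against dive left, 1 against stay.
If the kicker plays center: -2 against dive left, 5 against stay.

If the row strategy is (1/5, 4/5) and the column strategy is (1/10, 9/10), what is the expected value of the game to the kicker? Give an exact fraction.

177/50

Against (1/10, 9/10), each row's expected payoff is left: 1/2; center: 43/10.
Taking the (1/5, 4/5)-weighted average: (1/5)·(1/2) + (4/5)·(43/10) = 177/50.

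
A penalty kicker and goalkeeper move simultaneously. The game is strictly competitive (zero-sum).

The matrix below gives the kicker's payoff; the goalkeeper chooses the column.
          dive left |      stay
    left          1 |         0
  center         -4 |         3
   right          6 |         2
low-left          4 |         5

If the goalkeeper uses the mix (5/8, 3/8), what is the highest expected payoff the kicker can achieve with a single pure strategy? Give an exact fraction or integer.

left: (1)·(5/8) + (0)·(3/8) = 5/8.
center: (-4)·(5/8) + (3)·(3/8) = -11/8.
right: (6)·(5/8) + (2)·(3/8) = 9/2.
low-left: (4)·(5/8) + (5)·(3/8) = 35/8.
The best pure response is right with expected payoff 9/2.

9/2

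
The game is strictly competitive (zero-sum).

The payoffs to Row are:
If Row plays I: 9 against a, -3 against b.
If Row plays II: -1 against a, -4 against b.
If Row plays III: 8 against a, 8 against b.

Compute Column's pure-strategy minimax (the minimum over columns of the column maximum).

The worst case (largest entry) in each column is a: 9, b: 8.
The best (smallest) of these is 8.

8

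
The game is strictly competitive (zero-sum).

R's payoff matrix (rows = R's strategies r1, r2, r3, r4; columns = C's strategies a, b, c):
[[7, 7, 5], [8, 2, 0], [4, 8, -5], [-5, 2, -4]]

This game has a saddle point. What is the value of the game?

Row minima: 5, 0, -5, -5 → R's maximin is 5.
Column maxima: 8, 8, 5 → C's minimax is 5.
They coincide at (r1, c), so the value is 5.

5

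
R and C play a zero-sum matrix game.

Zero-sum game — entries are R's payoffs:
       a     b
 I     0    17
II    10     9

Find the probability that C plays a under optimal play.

4/9

Row minima are 0 and 9, so R's maximin is 9; column maxima are 10 and 17, so C's minimax is 10. These differ, so the equilibrium is in mixed strategies.
Let C play a with probability q. R is indifferent when 17(1−q) = 10q + 9(1−q), giving q = 4/9.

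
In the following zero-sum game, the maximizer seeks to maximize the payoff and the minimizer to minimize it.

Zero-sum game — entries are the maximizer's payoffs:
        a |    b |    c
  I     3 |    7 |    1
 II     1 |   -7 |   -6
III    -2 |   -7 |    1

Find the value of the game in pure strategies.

Row minima: 1, -7, -7 → the maximizer's maximin is 1.
Column maxima: 3, 7, 1 → the minimizer's minimax is 1.
They coincide at (I, c), so the value is 1.

1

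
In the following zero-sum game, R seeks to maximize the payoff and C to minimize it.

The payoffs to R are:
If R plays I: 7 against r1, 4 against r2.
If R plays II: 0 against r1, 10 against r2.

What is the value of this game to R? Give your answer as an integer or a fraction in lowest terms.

70/13

Row minima are 4 and 0, so R's maximin is 4; column maxima are 7 and 10, so C's minimax is 7. These differ, so the equilibrium is in mixed strategies.
Let R play I with probability p. C is indifferent when 7p = 4p + 10(1−p), giving p = 10/13.
Let C play r1 with probability q. R is indifferent when 7q + 4(1−q) = 10(1−q), giving q = 6/13.
The value is 7·(6/13) + (4)·(7/13) = 70/13.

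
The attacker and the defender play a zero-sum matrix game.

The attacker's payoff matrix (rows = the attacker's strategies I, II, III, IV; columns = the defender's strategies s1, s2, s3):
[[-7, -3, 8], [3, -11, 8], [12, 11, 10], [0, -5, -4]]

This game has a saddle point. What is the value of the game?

Row minima: -7, -11, 10, -5 → the attacker's maximin is 10.
Column maxima: 12, 11, 10 → the defender's minimax is 10.
They coincide at (III, s3), so the value is 10.

10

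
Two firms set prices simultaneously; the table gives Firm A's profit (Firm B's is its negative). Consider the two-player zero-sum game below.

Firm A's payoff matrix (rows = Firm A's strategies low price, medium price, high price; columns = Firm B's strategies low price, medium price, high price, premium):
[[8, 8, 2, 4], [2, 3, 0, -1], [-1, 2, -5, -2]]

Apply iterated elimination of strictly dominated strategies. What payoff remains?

2

Column medium price is strictly dominated by high price for Firm B (2<8, 0<3, -5<2); eliminate medium price.
Row high price is strictly dominated by row low price (8>-1, 2>-5, 4>-2); eliminate high price.
Row medium price is strictly dominated by row low price (8>2, 2>0, 4>-1); eliminate medium price.
Column low price is strictly dominated by high price for Firm B (2<8); eliminate low price.
Column premium is strictly dominated by high price for Firm B (2<4); eliminate premium.
Only (low price, high price) remains, with payoff 2.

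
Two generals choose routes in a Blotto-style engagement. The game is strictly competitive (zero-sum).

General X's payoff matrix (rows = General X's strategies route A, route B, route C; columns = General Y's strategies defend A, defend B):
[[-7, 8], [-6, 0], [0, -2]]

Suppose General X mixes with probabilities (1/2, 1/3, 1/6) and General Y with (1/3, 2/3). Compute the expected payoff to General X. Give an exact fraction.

Against (1/3, 2/3), each row's expected payoff is route A: 3; route B: -2; route C: -4/3.
Taking the (1/2, 1/3, 1/6)-weighted average: (1/2)·(3) + (1/3)·(-2) + (1/6)·(-4/3) = 11/18.

11/18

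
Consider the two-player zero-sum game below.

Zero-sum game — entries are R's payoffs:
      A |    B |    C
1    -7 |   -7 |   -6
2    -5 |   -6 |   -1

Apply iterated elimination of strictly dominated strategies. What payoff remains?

Row 1 is strictly dominated by row 2 (-5>-7, -6>-7, -1>-6); eliminate 1.
Column C is strictly dominated by A for C (-5<-1); eliminate C.
Column A is strictly dominated by B for C (-6<-5); eliminate A.
Only (2, B) remains, with payoff -6.

-6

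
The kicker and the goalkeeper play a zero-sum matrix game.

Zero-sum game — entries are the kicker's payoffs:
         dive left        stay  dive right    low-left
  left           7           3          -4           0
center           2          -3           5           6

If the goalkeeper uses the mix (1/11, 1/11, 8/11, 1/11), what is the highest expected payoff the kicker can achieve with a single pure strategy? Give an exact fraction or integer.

left: (7)·(1/11) + (3)·(1/11) + (-4)·(8/11) + (0)·(1/11) = -2.
center: (2)·(1/11) + (-3)·(1/11) + (5)·(8/11) + (6)·(1/11) = 45/11.
The best pure response is center with expected payoff 45/11.

45/11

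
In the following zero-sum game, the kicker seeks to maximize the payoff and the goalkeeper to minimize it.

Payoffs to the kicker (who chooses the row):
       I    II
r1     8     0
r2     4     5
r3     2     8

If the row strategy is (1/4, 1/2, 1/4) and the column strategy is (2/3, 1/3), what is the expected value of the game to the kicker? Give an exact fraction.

Against (2/3, 1/3), each row's expected payoff is r1: 16/3; r2: 13/3; r3: 4.
Taking the (1/4, 1/2, 1/4)-weighted average: (1/4)·(16/3) + (1/2)·(13/3) + (1/4)·(4) = 9/2.

9/2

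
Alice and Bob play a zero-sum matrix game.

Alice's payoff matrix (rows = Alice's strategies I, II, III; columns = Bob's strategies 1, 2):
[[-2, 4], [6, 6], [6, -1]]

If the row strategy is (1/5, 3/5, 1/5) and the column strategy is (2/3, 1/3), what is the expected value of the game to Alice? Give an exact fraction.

13/3

Against (2/3, 1/3), each row's expected payoff is I: 0; II: 6; III: 11/3.
Taking the (1/5, 3/5, 1/5)-weighted average: (1/5)·(0) + (3/5)·(6) + (1/5)·(11/3) = 13/3.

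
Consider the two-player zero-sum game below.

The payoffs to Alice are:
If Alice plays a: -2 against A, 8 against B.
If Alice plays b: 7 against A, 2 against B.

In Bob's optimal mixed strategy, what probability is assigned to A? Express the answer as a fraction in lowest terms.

2/5

Row minima are -2 and 2, so Alice's maximin is 2; column maxima are 7 and 8, so Bob's minimax is 7. These differ, so the equilibrium is in mixed strategies.
Let Bob play A with probability q. Alice is indifferent when −2q + 8(1−q) = 7q + 2(1−q), giving q = 2/5.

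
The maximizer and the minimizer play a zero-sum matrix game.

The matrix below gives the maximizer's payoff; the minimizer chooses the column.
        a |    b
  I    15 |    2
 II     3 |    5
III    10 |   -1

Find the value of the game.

Row III is strictly dominated by row I, so the maximizer never plays it.
The remaining 2×2 game on (I, II) × (a, b) has no saddle point. Let the maximizer play I with probability p; indifference gives 15p + 3(1−p) = 2p + 5(1−p), so p = 2/15.
Similarly the minimizer's optimal q on a is 1/5, and the value is 15·(1/5) + (2)·(4/5) = 23/5.

23/5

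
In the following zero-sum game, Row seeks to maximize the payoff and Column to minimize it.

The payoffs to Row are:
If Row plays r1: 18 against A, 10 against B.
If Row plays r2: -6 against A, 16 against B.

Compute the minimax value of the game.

58/5

Row minima are 10 and -6, so Row's maximin is 10; column maxima are 18 and 16, so Column's minimax is 16. These differ, so the equilibrium is in mixed strategies.
Let Row play r1 with probability p. Column is indifferent when 18p − 6(1−p) = 10p + 16(1−p), giving p = 11/15.
Let Column play A with probability q. Row is indifferent when 18q + 10(1−q) = −6q + 16(1−q), giving q = 1/5.
The value is 18·(1/5) + (10)·(4/5) = 58/5.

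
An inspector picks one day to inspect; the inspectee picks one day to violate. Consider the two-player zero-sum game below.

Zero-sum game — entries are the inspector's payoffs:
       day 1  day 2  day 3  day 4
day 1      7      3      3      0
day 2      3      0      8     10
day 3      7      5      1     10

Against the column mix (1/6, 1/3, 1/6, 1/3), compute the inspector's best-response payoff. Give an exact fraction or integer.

day 1: (7)·(1/6) + (3)·(1/3) + (3)·(1/6) + (0)·(1/3) = 8/3.
day 2: (3)·(1/6) + (0)·(1/3) + (8)·(1/6) + (10)·(1/3) = 31/6.
day 3: (7)·(1/6) + (5)·(1/3) + (1)·(1/6) + (10)·(1/3) = 19/3.
The best pure response is day 3 with expected payoff 19/3.

19/3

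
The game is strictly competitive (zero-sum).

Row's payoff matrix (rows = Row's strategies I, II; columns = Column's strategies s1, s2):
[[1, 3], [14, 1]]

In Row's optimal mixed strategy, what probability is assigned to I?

13/15

Row minima are 1 and 1, so Row's maximin is 1; column maxima are 14 and 3, so Column's minimax is 3. These differ, so the equilibrium is in mixed strategies.
Let Row play I with probability p. Column is indifferent when p + 14(1−p) = 3p + (1−p), giving p = 13/15.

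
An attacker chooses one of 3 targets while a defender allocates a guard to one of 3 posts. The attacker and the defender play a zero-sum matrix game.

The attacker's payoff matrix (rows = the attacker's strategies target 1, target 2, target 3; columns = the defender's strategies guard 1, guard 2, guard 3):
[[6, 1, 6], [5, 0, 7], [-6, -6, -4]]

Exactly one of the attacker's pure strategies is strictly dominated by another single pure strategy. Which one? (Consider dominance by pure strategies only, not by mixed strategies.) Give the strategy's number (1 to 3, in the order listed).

3

Compare target 3 with target 1: 6 > -6, 1 > -6, 6 > -4.
So target 1 strictly dominates target 3 for the attacker; target 3 is strictly dominated.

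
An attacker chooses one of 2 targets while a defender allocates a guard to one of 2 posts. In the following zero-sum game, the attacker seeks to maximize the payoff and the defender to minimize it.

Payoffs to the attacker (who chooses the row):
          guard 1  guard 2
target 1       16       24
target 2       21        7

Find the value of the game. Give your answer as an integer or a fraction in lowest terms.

Row minima are 16 and 7, so the attacker's maximin is 16; column maxima are 21 and 24, so the defender's minimax is 21. These differ, so the equilibrium is in mixed strategies.
Let the attacker play target 1 with probability p. The defender is indifferent when 16p + 21(1−p) = 24p + 7(1−p), giving p = 7/11.
Let the defender play guard 1 with probability q. The attacker is indifferent when 16q + 24(1−q) = 21q + 7(1−q), giving q = 17/22.
The value is 16·(17/22) + (24)·(5/22) = 196/11.

196/11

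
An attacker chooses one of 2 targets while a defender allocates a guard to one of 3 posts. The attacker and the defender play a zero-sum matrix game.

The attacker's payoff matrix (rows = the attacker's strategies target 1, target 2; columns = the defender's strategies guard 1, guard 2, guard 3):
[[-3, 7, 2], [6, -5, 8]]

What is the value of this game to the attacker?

9/7

Column guard 3 is strictly dominated by guard 1 for the defender (it gives the attacker more in every row).
The remaining 2×2 game on (target 1, target 2) × (guard 1, guard 2) has no saddle point. Let the attacker play target 1 with probability p; indifference gives −3p + 6(1−p) = 7p − 5(1−p), so p = 11/21.
Similarly the defender's optimal q on guard 1 is 4/7, and the value is -3·(4/7) + (7)·(3/7) = 9/7.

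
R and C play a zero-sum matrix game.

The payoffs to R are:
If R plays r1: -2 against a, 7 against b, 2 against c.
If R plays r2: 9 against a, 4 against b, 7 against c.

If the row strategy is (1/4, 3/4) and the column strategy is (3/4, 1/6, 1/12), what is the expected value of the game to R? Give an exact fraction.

Against (3/4, 1/6, 1/12), each row's expected payoff is r1: -1/6; r2: 8.
Taking the (1/4, 3/4)-weighted average: (1/4)·(-1/6) + (3/4)·(8) = 143/24.

143/24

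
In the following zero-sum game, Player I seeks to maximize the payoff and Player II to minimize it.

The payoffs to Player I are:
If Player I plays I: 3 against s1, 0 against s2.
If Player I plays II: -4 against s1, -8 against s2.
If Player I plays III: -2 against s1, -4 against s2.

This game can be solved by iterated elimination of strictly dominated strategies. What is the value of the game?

0

Column s1 is strictly dominated by s2 for Player II (0<3, -8<-4, -4<-2); eliminate s1.
Row III is strictly dominated by row I (0>-4); eliminate III.
Row II is strictly dominated by row I (0>-8); eliminate II.
Only (I, s2) remains, with payoff 0.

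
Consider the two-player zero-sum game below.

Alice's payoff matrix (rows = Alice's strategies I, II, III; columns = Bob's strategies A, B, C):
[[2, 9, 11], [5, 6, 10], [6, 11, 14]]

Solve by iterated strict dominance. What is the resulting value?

6

Row I is strictly dominated by row III (6>2, 11>9, 14>11); eliminate I.
Column C is strictly dominated by A for Bob (5<10, 6<14); eliminate C.
Column B is strictly dominated by A for Bob (5<6, 6<11); eliminate B.
Row II is strictly dominated by row III (6>5); eliminate II.
Only (III, A) remains, with payoff 6.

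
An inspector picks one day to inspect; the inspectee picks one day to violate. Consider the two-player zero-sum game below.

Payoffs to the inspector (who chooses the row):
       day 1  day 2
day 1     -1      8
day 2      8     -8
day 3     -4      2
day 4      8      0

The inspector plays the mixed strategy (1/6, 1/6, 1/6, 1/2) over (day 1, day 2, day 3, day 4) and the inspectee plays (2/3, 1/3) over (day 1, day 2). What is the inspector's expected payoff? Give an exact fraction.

Against (2/3, 1/3), each row's expected payoff is day 1: 2; day 2: 8/3; day 3: -2; day 4: 16/3.
Taking the (1/6, 1/6, 1/6, 1/2)-weighted average: (1/6)·(2) + (1/6)·(8/3) + (1/6)·(-2) + (1/2)·(16/3) = 28/9.

28/9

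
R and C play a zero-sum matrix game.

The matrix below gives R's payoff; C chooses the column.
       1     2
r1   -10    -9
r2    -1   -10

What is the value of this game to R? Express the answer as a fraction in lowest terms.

Row minima are -10 and -10, so R's maximin is -10; column maxima are -1 and -9, so C's minimax is -9. These differ, so the equilibrium is in mixed strategies.
Let R play r1 with probability p. C is indifferent when −10p − (1−p) = −9p − 10(1−p), giving p = 9/10.
Let C play 1 with probability q. R is indifferent when −10q − 9(1−q) = −q − 10(1−q), giving q = 1/10.
The value is -10·(1/10) + (-9)·(9/10) = -91/10.

-91/10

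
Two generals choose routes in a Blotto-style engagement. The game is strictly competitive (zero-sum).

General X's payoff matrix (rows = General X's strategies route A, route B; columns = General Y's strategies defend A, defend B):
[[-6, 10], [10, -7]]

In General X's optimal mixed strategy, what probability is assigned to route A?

Row minima are -6 and -7, so General X's maximin is -6; column maxima are 10 and 10, so General Y's minimax is 10. These differ, so the equilibrium is in mixed strategies.
Let General X play route A with probability p. General Y is indifferent when −6p + 10(1−p) = 10p − 7(1−p), giving p = 17/33.

17/33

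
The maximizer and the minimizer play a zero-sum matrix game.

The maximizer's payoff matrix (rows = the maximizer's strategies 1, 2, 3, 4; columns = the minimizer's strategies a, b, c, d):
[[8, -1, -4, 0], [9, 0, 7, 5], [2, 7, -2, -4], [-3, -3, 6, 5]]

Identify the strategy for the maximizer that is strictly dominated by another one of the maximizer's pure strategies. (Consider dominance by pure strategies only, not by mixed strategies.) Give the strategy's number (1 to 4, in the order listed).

Compare 1 with 2: 9 > 8, 0 > -1, 7 > -4, 5 > 0.
So 2 strictly dominates 1 for the maximizer; 1 is strictly dominated.

1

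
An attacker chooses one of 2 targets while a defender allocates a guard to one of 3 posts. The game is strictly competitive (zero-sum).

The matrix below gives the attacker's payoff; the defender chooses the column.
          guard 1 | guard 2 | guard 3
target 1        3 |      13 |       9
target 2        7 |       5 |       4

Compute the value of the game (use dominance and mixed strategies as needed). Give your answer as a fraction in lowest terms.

Column guard 2 is strictly dominated by guard 3 for the defender (it gives the attacker more in every row).
The remaining 2×2 game on (target 1, target 2) × (guard 1, guard 3) has no saddle point. Let the attacker play target 1 with probability p; indifference gives 3p + 7(1−p) = 9p + 4(1−p), so p = 1/3.
Similarly the defender's optimal q on guard 1 is 5/9, and the value is 3·(5/9) + (9)·(4/9) = 17/3.

17/3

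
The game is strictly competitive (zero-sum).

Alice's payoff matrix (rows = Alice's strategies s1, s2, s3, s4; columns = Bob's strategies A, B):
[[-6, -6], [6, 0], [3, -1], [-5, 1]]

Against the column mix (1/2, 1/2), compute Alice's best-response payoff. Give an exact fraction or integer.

3

s1: (-6)·(1/2) + (-6)·(1/2) = -6.
s2: (6)·(1/2) + (0)·(1/2) = 3.
s3: (3)·(1/2) + (-1)·(1/2) = 1.
s4: (-5)·(1/2) + (1)·(1/2) = -2.
The best pure response is s2 with expected payoff 3.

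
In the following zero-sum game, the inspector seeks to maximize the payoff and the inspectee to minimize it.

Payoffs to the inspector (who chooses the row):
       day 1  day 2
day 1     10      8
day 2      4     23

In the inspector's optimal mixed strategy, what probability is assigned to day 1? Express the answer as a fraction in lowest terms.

Row minima are 8 and 4, so the inspector's maximin is 8; column maxima are 10 and 23, so the inspectee's minimax is 10. These differ, so the equilibrium is in mixed strategies.
Let the inspector play day 1 with probability p. The inspectee is indifferent when 10p + 4(1−p) = 8p + 23(1−p), giving p = 19/21.

19/21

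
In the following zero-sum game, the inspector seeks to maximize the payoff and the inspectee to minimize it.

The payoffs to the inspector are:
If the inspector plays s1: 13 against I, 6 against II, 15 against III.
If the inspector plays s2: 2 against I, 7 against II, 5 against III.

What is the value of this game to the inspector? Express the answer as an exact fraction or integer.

79/12

Column III is strictly dominated by I for the inspectee (it gives the inspector more in every row).
The remaining 2×2 game on (s1, s2) × (I, II) has no saddle point. Let the inspector play s1 with probability p; indifference gives 13p + 2(1−p) = 6p + 7(1−p), so p = 5/12.
Similarly the inspectee's optimal q on I is 1/12, and the value is 13·(1/12) + (6)·(11/12) = 79/12.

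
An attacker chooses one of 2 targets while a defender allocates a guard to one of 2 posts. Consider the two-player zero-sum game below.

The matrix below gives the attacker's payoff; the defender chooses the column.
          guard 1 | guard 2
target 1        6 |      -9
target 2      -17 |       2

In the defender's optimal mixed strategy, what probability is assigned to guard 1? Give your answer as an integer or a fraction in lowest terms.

Row minima are -9 and -17, so the attacker's maximin is -9; column maxima are 6 and 2, so the defender's minimax is 2. These differ, so the equilibrium is in mixed strategies.
Let the defender play guard 1 with probability q. The attacker is indifferent when 6q − 9(1−q) = −17q + 2(1−q), giving q = 11/34.

11/34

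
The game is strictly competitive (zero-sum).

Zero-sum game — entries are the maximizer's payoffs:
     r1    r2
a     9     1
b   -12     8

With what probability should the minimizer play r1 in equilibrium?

Row minima are 1 and -12, so the maximizer's maximin is 1; column maxima are 9 and 8, so the minimizer's minimax is 8. These differ, so the equilibrium is in mixed strategies.
Let the minimizer play r1 with probability q. The maximizer is indifferent when 9q + (1−q) = −12q + 8(1−q), giving q = 1/4.

1/4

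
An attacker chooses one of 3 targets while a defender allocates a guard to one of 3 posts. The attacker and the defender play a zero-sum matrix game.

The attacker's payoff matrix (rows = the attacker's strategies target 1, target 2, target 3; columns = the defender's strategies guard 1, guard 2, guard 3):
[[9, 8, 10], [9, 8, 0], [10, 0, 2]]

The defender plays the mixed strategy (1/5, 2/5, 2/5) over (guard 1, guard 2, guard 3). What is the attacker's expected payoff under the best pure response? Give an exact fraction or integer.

target 1: (9)·(1/5) + (8)·(2/5) + (10)·(2/5) = 9.
target 2: (9)·(1/5) + (8)·(2/5) + (0)·(2/5) = 5.
target 3: (10)·(1/5) + (0)·(2/5) + (2)·(2/5) = 14/5.
The best pure response is target 1 with expected payoff 9.

9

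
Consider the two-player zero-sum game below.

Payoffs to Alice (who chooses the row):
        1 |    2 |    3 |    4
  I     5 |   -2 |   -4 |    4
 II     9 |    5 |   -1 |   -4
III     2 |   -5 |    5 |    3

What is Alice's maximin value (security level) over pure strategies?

The worst-case payoff for each row is I: -4, II: -4, III: -5.
The best of these is -4.

-4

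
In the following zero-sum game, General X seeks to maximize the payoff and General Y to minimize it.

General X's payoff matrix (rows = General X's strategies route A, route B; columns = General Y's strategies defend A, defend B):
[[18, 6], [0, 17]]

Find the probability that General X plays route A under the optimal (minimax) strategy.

Row minima are 6 and 0, so General X's maximin is 6; column maxima are 18 and 17, so General Y's minimax is 17. These differ, so the equilibrium is in mixed strategies.
Let General X play route A with probability p. General Y is indifferent when 18p = 6p + 17(1−p), giving p = 17/29.

17/29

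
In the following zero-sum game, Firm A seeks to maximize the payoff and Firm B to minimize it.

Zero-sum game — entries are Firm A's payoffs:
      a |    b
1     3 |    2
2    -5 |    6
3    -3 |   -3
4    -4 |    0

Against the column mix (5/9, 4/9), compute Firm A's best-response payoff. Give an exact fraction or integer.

23/9

1: (3)·(5/9) + (2)·(4/9) = 23/9.
2: (-5)·(5/9) + (6)·(4/9) = -1/9.
3: (-3)·(5/9) + (-3)·(4/9) = -3.
4: (-4)·(5/9) + (0)·(4/9) = -20/9.
The best pure response is 1 with expected payoff 23/9.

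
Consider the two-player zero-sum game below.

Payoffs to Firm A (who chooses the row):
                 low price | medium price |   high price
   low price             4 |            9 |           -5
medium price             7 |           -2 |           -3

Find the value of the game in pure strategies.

Row minima: -5, -3 → Firm A's maximin is -3.
Column maxima: 7, 9, -3 → Firm B's minimax is -3.
They coincide at (medium price, high price), so the value is -3.

-3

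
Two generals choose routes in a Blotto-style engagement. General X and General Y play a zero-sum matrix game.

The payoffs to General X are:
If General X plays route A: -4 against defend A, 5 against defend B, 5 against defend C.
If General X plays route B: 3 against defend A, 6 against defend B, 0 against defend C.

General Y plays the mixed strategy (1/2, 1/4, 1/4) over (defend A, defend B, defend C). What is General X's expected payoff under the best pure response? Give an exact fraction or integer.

3

route A: (-4)·(1/2) + (5)·(1/4) + (5)·(1/4) = 1/2.
route B: (3)·(1/2) + (6)·(1/4) + (0)·(1/4) = 3.
The best pure response is route B with expected payoff 3.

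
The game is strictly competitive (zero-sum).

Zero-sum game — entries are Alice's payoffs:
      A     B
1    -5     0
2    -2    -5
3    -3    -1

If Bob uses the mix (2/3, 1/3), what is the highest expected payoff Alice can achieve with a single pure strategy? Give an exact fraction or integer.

1: (-5)·(2/3) + (0)·(1/3) = -10/3.
2: (-2)·(2/3) + (-5)·(1/3) = -3.
3: (-3)·(2/3) + (-1)·(1/3) = -7/3.
The best pure response is 3 with expected payoff -7/3.

-7/3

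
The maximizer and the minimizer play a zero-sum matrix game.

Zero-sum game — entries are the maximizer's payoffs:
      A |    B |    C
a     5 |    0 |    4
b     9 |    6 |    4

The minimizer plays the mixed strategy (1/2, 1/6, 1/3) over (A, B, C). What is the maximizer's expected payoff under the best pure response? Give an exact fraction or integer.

a: (5)·(1/2) + (0)·(1/6) + (4)·(1/3) = 23/6.
b: (9)·(1/2) + (6)·(1/6) + (4)·(1/3) = 41/6.
The best pure response is b with expected payoff 41/6.

41/6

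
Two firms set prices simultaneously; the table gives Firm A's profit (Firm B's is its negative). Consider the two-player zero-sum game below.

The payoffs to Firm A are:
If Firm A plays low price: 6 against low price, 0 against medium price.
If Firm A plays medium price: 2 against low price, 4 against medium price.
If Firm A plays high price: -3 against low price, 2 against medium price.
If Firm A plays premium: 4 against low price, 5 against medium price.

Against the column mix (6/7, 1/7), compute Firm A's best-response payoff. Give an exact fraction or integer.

low price: (6)·(6/7) + (0)·(1/7) = 36/7.
medium price: (2)·(6/7) + (4)·(1/7) = 16/7.
high price: (-3)·(6/7) + (2)·(1/7) = -16/7.
premium: (4)·(6/7) + (5)·(1/7) = 29/7.
The best pure response is low price with expected payoff 36/7.

36/7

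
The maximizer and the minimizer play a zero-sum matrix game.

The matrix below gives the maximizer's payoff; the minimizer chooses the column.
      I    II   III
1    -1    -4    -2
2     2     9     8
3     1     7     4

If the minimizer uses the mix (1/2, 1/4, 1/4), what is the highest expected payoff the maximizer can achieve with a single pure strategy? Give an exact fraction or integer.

1: (-1)·(1/2) + (-4)·(1/4) + (-2)·(1/4) = -2.
2: (2)·(1/2) + (9)·(1/4) + (8)·(1/4) = 21/4.
3: (1)·(1/2) + (7)·(1/4) + (4)·(1/4) = 13/4.
The best pure response is 2 with expected payoff 21/4.

21/4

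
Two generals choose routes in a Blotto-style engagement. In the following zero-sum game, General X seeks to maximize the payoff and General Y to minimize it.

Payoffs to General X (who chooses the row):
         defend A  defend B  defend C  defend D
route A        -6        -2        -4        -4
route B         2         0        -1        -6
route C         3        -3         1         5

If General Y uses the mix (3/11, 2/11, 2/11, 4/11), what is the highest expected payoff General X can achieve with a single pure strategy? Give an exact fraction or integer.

25/11

route A: (-6)·(3/11) + (-2)·(2/11) + (-4)·(2/11) + (-4)·(4/11) = -46/11.
route B: (2)·(3/11) + (0)·(2/11) + (-1)·(2/11) + (-6)·(4/11) = -20/11.
route C: (3)·(3/11) + (-3)·(2/11) + (1)·(2/11) + (5)·(4/11) = 25/11.
The best pure response is route C with expected payoff 25/11.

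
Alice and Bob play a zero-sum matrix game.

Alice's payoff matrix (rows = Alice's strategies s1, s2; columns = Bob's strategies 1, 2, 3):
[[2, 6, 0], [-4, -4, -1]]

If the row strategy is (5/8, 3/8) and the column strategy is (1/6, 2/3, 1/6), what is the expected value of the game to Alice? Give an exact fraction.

Against (1/6, 2/3, 1/6), each row's expected payoff is s1: 13/3; s2: -7/2.
Taking the (5/8, 3/8)-weighted average: (5/8)·(13/3) + (3/8)·(-7/2) = 67/48.

67/48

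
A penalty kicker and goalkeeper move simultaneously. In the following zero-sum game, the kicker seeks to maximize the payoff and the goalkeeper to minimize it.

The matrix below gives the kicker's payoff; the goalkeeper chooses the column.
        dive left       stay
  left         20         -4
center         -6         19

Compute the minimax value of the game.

356/49

Row minima are -4 and -6, so the kicker's maximin is -4; column maxima are 20 and 19, so the goalkeeper's minimax is 19. These differ, so the equilibrium is in mixed strategies.
Let the kicker play left with probability p. The goalkeeper is indifferent when 20p − 6(1−p) = −4p + 19(1−p), giving p = 25/49.
Let the goalkeeper play dive left with probability q. The kicker is indifferent when 20q − 4(1−q) = −6q + 19(1−q), giving q = 23/49.
The value is 20·(23/49) + (-4)·(26/49) = 356/49.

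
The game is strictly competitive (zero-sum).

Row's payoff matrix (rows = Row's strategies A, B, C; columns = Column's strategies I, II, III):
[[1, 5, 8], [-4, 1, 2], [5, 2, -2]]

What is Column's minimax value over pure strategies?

5

The worst case (largest entry) in each column is I: 5, II: 5, III: 8.
The best (smallest) of these is 5.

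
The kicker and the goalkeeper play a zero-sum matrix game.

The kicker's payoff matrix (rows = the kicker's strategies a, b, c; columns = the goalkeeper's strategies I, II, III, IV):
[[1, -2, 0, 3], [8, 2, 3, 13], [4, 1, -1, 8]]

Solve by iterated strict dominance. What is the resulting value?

Row c is strictly dominated by row b (8>4, 2>1, 3>-1, 13>8); eliminate c.
Row a is strictly dominated by row b (8>1, 2>-2, 3>0, 13>3); eliminate a.
Column I is strictly dominated by II for the goalkeeper (2<8); eliminate I.
Column IV is strictly dominated by II for the goalkeeper (2<13); eliminate IV.
Column III is strictly dominated by II for the goalkeeper (2<3); eliminate III.
Only (b, II) remains, with payoff 2.

2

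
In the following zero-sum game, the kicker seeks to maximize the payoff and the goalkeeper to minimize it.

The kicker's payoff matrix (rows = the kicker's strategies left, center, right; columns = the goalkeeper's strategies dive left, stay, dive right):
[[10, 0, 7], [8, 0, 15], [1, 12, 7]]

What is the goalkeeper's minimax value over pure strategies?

10

The worst case (largest entry) in each column is dive left: 10, stay: 12, dive right: 15.
The best (smallest) of these is 10.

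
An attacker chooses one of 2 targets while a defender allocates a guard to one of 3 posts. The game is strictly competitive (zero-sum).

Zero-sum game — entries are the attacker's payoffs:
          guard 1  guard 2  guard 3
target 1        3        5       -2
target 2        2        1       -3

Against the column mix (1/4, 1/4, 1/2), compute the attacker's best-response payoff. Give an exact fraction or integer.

1

target 1: (3)·(1/4) + (5)·(1/4) + (-2)·(1/2) = 1.
target 2: (2)·(1/4) + (1)·(1/4) + (-3)·(1/2) = -3/4.
The best pure response is target 1 with expected payoff 1.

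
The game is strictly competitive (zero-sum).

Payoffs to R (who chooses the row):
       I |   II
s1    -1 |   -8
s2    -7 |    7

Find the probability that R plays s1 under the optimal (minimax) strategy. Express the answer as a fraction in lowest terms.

2/3

Row minima are -8 and -7, so R's maximin is -7; column maxima are -1 and 7, so C's minimax is -1. These differ, so the equilibrium is in mixed strategies.
Let R play s1 with probability p. C is indifferent when −p − 7(1−p) = −8p + 7(1−p), giving p = 2/3.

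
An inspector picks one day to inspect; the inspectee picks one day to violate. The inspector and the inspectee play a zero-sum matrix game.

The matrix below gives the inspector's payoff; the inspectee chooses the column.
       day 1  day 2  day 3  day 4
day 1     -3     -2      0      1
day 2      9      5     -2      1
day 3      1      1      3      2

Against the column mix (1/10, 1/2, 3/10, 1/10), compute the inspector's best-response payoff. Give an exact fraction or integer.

29/10

day 1: (-3)·(1/10) + (-2)·(1/2) + (0)·(3/10) + (1)·(1/10) = -6/5.
day 2: (9)·(1/10) + (5)·(1/2) + (-2)·(3/10) + (1)·(1/10) = 29/10.
day 3: (1)·(1/10) + (1)·(1/2) + (3)·(3/10) + (2)·(1/10) = 17/10.
The best pure response is day 2 with expected payoff 29/10.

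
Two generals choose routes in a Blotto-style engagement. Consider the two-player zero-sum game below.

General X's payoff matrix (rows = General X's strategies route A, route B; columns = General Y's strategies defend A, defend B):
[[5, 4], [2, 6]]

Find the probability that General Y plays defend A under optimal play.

2/5

Row minima are 4 and 2, so General X's maximin is 4; column maxima are 5 and 6, so General Y's minimax is 5. These differ, so the equilibrium is in mixed strategies.
Let General Y play defend A with probability q. General X is indifferent when 5q + 4(1−q) = 2q + 6(1−q), giving q = 2/5.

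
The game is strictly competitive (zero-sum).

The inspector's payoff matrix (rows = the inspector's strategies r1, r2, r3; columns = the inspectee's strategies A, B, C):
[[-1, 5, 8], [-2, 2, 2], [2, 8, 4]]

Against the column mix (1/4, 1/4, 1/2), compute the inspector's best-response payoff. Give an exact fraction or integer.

5

r1: (-1)·(1/4) + (5)·(1/4) + (8)·(1/2) = 5.
r2: (-2)·(1/4) + (2)·(1/4) + (2)·(1/2) = 1.
r3: (2)·(1/4) + (8)·(1/4) + (4)·(1/2) = 9/2.
The best pure response is r1 with expected payoff 5.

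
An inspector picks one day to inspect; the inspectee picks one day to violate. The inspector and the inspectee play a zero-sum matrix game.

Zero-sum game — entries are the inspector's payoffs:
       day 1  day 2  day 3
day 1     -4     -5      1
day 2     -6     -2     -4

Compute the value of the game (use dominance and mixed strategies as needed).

Column day 3 is strictly dominated by day 1 for the inspectee (it gives the inspector more in every row).
The remaining 2×2 game on (day 1, day 2) × (day 1, day 2) has no saddle point. Let the inspector play day 1 with probability p; indifference gives −4p − 6(1−p) = −5p − 2(1−p), so p = 4/5.
Similarly the inspectee's optimal q on day 1 is 3/5, and the value is -4·(3/5) + (-5)·(2/5) = -22/5.

-22/5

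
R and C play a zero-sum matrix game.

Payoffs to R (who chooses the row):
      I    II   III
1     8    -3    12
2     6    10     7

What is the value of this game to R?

Column III is strictly dominated by I for C (it gives R more in every row).
The remaining 2×2 game on (1, 2) × (I, II) has no saddle point. Let R play 1 with probability p; indifference gives 8p + 6(1−p) = −3p + 10(1−p), so p = 4/15.
Similarly C's optimal q on I is 13/15, and the value is 8·(13/15) + (-3)·(2/15) = 98/15.

98/15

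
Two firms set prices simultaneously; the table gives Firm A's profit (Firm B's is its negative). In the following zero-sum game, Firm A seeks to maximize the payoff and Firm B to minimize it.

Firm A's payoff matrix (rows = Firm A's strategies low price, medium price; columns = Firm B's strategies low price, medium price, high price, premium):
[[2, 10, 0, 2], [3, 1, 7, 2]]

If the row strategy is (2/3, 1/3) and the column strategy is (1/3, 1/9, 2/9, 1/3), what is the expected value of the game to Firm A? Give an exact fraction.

74/27

Against (1/3, 1/9, 2/9, 1/3), each row's expected payoff is low price: 22/9; medium price: 10/3.
Taking the (2/3, 1/3)-weighted average: (2/3)·(22/9) + (1/3)·(10/3) = 74/27.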